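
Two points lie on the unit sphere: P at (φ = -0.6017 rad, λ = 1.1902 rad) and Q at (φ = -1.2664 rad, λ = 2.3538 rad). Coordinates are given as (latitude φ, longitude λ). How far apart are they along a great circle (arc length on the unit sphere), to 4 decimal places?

0.8791

Let φ₁ = -0.6017 rad, φ₂ = -1.2664 rad, and Δλ = 1.1636 rad.
cos c = sin φ₁ sin φ₂ + cos φ₁ cos φ₂ cos Δλ = (-0.5660)(-0.9540) + (0.8244)(0.2997)(0.3960) = 0.63787,
so c = arccos(0.63787) = 0.87906 rad.
On the unit sphere the arc length equals the central angle: 0.8791.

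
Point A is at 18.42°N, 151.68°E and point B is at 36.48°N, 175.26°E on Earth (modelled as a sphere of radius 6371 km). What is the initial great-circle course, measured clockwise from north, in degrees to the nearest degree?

44°

With φ₁ = 0.3215, φ₂ = 0.6367, Δλ = 0.4115 rad, the forward-azimuth formula gives
θ = atan2( sin Δλ cos φ₂ , cos φ₁ sin φ₂ − sin φ₁ cos φ₂ cos Δλ ) = atan2(0.3216, 0.3312) = 44.16°.
So the initial bearing is 44°.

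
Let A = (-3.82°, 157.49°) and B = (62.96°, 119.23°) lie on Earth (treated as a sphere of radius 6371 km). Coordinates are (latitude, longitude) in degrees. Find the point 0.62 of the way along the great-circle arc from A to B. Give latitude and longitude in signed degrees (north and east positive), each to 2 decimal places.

38.92°, 141.92°

The central angle between A and B is δ = 1.2694 rad.
With f = 0.62, the slerp weights are sin((1−f)δ)/sin δ = 0.4858 and sin(fδ)/sin δ = 0.7417.
Weighted sum of the unit vectors: (0.4858)·(-0.9218,0.3820,-0.0666) + (0.7417)·(-0.2220,0.3967,0.8907) = (-0.6124, 0.4798, 0.6283).
Converting back: φ = atan2(z, √(x²+y²)) = 38.92°, λ = atan2(y, x) = 141.92°.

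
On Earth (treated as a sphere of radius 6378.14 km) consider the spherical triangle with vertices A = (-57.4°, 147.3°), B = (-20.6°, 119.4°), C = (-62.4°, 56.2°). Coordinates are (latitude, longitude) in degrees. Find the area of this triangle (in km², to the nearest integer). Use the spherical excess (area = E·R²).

Side lengths (central angles): a = 1.0387, b = 0.7351, c = 0.7346 rad; semiperimeter s = 1.2542.
By l'Huilier's theorem, tan(E/4) = √[tan(s/2) tan((s−a)/2) tan((s−b)/2) tan((s−c)/2)], giving spherical excess E = 0.2970 rad.
Area = E·R² = 0.2970 × (6378.14)² ≈ 12080480 km².

12080480 km²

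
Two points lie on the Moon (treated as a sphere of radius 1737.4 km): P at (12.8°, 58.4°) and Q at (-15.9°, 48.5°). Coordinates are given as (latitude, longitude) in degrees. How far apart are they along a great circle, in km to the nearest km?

In radians: φ₁ = 0.2234, φ₂ = -0.2775, Δλ = -9.900° = -0.1728 rad.
cos c = sin φ₁ sin φ₂ + cos φ₁ cos φ₂ cos Δλ = (0.2215)(-0.2740) + (0.9751)(0.9617)(0.9851) = 0.86318,
so c = arccos(0.86318) = 0.52926 rad.
Distance = R·c = 1737.4 × 0.5293 ≈ 920 km.

920 km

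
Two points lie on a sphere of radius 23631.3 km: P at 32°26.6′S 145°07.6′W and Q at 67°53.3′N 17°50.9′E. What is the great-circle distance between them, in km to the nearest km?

59063 km

With latitudes φ₁ = -32.443°, φ₂ = 67.888° and longitude difference Δλ = 162.975°:
cos c = sin φ₁ sin φ₂ + cos φ₁ cos φ₂ cos Δλ = (-0.5365)(0.9265) + (0.8439)(0.3764)(-0.9562) = -0.80075,
so c = arccos(-0.80075) = 2.49935 rad.
Distance = R·c = 23631.3 × 2.4993 ≈ 59063 km.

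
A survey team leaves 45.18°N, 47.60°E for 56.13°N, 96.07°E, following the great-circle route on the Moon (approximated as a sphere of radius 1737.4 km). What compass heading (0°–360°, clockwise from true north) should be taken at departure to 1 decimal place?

52.2°

Δλ = 48.470° = 0.8460 rad.
y = sin Δλ · cos φ₂ = (0.7486)(0.5573) = 0.4172
x = cos φ₁ sin φ₂ − sin φ₁ cos φ₂ cos Δλ = (0.7049)(0.8303) − (0.7093)(0.5573)(0.6630) = 0.3232
θ = atan2(y, x) = 52.24°, so the bearing is 52.2°.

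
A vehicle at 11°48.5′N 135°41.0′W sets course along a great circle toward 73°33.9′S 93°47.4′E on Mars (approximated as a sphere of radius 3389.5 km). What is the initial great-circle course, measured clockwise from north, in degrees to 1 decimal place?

With φ₁ = 0.2061, φ₂ = -1.2840, Δλ = -2.2781 rad, the forward-azimuth formula gives
θ = atan2( sin Δλ cos φ₂ , cos φ₁ sin φ₂ − sin φ₁ cos φ₂ cos Δλ ) = atan2(-0.2151, -0.9012) = -166.58°.
Adding 360° brings this into [0°, 360°): 193.4°.

193.4°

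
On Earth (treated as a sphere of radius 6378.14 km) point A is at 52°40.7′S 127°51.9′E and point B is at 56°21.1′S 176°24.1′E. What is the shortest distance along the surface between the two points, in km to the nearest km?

In radians: φ₁ = -0.9194, φ₂ = -0.9835, Δλ = 48.537° = 0.8471 rad.
cos c = sin φ₁ sin φ₂ + cos φ₁ cos φ₂ cos Δλ = (-0.7952)(-0.8325) + (0.6063)(0.5541)(0.6621) = 0.88444,
so c = arccos(0.88444) = 0.48549 rad.
Distance = R·c = 6378.14 × 0.4855 ≈ 3097 km.

3097 km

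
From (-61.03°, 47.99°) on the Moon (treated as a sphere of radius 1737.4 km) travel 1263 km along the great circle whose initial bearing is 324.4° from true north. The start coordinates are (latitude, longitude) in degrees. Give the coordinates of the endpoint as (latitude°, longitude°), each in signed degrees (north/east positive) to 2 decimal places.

Angular distance δ = d/R = 1263/1737.4 = 0.72695 rad; initial bearing θ = 5.6618 rad.
sin φ₂ = sin φ₁ cos δ + cos φ₁ sin δ cos θ = (-0.8749)(0.7472) + (0.4844)(0.6646)(0.8131) = -0.3920, so φ₂ = -23.08°.
Δλ = atan2(sin θ sin δ cos φ₁, cos δ − sin φ₁ sin φ₂) = atan2(-0.1874, 0.4043) = -24.868°.
λ₂ = 47.990° − 24.868° = 23.12°.

-23.08°, 23.12°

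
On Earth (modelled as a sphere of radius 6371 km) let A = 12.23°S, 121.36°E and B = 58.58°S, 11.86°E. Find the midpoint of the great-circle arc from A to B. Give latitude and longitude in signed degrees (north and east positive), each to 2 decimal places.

Central angle δ = 1.5601 rad. Interpolating on the sphere with fraction f = 0.5:
P = [sin((1−f)δ)·A + sin(fδ)·B] / sin δ = 0.7034·A + 0.7034·B in Cartesian coordinates,
giving P = (0.0011, 0.6623, -0.7492), i.e. latitude -48.52°, longitude 89.90°.

-48.52°, 89.90°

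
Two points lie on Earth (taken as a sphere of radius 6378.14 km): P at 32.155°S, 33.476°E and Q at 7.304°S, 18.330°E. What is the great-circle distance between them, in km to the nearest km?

In radians: φ₁ = -0.5612, φ₂ = -0.1275, Δλ = -15.146° = -0.2643 rad.
Haversine: a = sin²(Δφ/2) + cos φ₁ cos φ₂ sin²(Δλ/2) = 0.0463 + (0.8466)(0.9919)(0.0174) = 0.06088.
Central angle c = 2·arcsin(√a) = 0.49864 rad.
Distance = R·c = 6378.14 × 0.4986 ≈ 3180 km.

3180 km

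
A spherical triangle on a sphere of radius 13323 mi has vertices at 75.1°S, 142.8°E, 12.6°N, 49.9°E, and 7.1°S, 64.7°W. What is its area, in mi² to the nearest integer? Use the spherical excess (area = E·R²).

460808762 mi²

Side lengths (central angles): a = 2.0154, b = 1.6779, c = 1.7962 rad; semiperimeter s = 2.7447.
By l'Huilier's theorem, tan(E/4) = √[tan(s/2) tan((s−a)/2) tan((s−b)/2) tan((s−c)/2)], giving spherical excess E = 2.5961 rad.
Area = E·R² = 2.5961 × (13323)² ≈ 460808762 mi².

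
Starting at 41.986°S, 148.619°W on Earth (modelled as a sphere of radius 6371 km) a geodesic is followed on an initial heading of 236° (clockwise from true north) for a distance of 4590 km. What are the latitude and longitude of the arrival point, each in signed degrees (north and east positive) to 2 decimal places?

Angular distance δ = d/R = 4590/6371 = 0.72045 rad; initial bearing θ = 4.1190 rad.
sin φ₂ = sin φ₁ cos δ + cos φ₁ sin δ cos θ = (-0.6689)(0.7515) + (0.7433)(0.6597)(-0.5592) = -0.7769, so φ₂ = -50.98°.
Δλ = atan2(sin θ sin δ cos φ₁, cos δ − sin φ₁ sin φ₂) = atan2(-0.4065, 0.2318) = -60.312°.
λ₂ = -148.619° − 60.312° = -208.93° → 151.07° after wrapping to (−180°, 180°].

-50.98°, 151.07°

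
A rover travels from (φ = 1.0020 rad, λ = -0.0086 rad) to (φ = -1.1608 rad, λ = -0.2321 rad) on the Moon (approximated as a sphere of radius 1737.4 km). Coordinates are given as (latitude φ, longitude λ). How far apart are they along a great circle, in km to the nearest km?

With latitudes φ₁ = 57.410°, φ₂ = -66.509° and longitude difference Δλ = -12.806°:
Haversine: a = sin²(Δφ/2) + cos φ₁ cos φ₂ sin²(Δλ/2) = 0.7790 + (0.5386)(0.3986)(0.0124) = 0.78168.
Central angle c = 2·arcsin(√a) = 2.16925 rad.
Distance = R·c = 1737.4 × 2.1692 ≈ 3769 km.

3769 km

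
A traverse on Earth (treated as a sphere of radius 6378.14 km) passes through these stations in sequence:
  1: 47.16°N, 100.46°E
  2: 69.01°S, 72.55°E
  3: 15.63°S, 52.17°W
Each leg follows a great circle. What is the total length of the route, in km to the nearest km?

Leg 1→2: central angle 2.0594 rad, distance 13134.9 km.
Leg 2→3: central angle 1.5157 rad, distance 9667.3 km.
Total: 13134.9 + 9667.3 ≈ 22802 km.

22802 km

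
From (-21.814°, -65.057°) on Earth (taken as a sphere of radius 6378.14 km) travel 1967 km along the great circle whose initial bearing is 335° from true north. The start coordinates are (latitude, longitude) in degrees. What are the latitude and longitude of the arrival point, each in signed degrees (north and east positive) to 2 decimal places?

-5.66°, -72.46°

Angular distance δ = d/R = 1967/6378.14 = 0.30840 rad; initial bearing θ = 5.8469 rad.
sin φ₂ = sin φ₁ cos δ + cos φ₁ sin δ cos θ = (-0.3716)(0.9528) + (0.9284)(0.3035)(0.9063) = -0.0987, so φ₂ = -5.66°.
Δλ = atan2(sin θ sin δ cos φ₁, cos δ − sin φ₁ sin φ₂) = atan2(-0.1191, 0.9162) = -7.406°.
λ₂ = -65.057° − 7.406° = -72.46°.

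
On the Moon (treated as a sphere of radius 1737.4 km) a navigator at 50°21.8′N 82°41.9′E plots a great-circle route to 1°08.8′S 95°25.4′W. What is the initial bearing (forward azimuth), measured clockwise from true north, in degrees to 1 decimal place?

357.5°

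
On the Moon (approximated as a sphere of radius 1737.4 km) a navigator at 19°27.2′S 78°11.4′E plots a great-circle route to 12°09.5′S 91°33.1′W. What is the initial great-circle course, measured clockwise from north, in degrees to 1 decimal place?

198.5°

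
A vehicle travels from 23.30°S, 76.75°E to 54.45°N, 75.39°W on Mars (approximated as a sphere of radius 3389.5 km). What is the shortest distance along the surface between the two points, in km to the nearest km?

8433 km

With latitudes φ₁ = -23.300°, φ₂ = 54.450° and longitude difference Δλ = -152.140°:
Haversine: a = sin²(Δφ/2) + cos φ₁ cos φ₂ sin²(Δλ/2) = 0.3939 + (0.9184)(0.5814)(0.9420) = 0.89696.
Central angle c = 2·arcsin(√a) = 2.48803 rad.
Distance = R·c = 3389.5 × 2.4880 ≈ 8433 km.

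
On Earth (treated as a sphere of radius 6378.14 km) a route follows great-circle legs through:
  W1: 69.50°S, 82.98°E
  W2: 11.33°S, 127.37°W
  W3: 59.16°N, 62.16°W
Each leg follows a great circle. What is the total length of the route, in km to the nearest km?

Leg W1→W2: central angle 1.6833 rad, distance 10736.6 km.
Leg W2→W3: central angle 1.5287 rad, distance 9750.3 km.
Total: 10736.6 + 9750.3 ≈ 20487 km.

20487 km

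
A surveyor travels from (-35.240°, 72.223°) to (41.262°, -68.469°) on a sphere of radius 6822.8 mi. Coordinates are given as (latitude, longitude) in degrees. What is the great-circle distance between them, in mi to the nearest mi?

17722 mi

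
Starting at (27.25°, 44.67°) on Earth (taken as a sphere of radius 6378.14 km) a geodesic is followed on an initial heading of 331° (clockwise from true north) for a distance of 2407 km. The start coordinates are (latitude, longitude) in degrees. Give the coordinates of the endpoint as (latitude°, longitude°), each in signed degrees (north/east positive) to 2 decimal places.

Angular distance δ = d/R = 2407/6378.14 = 0.37738 rad; initial bearing θ = 5.7770 rad.
sin φ₂ = sin φ₁ cos δ + cos φ₁ sin δ cos θ = (0.4579)(0.9296) + (0.8890)(0.3685)(0.8746) = 0.7122, so φ₂ = 45.41°.
Δλ = atan2(sin θ sin δ cos φ₁, cos δ − sin φ₁ sin φ₂) = atan2(-0.1588, 0.6035) = -14.743°.
λ₂ = 44.670° − 14.743° = 29.93°.

45.41°, 29.93°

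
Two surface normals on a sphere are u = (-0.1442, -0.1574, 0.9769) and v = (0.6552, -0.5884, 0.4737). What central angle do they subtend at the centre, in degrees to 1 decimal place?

u·v = 0.4609; |u| = 1.0000, |v| = 0.9999.
cos θ = (u·v)/(|u||v|) = 0.4609, so θ = 62.6°.

62.6°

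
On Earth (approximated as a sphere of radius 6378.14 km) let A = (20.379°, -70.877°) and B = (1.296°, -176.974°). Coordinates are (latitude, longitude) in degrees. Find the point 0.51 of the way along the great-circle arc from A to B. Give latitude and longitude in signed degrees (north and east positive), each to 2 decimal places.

17.42°, -127.45°

Central angle δ = 1.8255 rad. Interpolating on the sphere with fraction f = 0.51:
P = [sin((1−f)δ)·A + sin(fδ)·B] / sin δ = 0.8059·A + 0.8290·B in Cartesian coordinates,
giving P = (-0.5801, -0.7575, 0.2994), i.e. latitude 17.42°, longitude -127.45°.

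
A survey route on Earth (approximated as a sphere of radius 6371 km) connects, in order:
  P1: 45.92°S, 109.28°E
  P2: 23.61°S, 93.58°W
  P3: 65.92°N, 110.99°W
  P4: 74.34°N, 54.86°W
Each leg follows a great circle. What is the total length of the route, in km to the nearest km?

24220 km

Leg P1→P2: central angle 1.8751 rad, distance 11946.4 km.
Leg P2→P3: central angle 1.5797 rad, distance 10064.4 km.
Leg P3→P4: central angle 0.3468 rad, distance 2209.4 km.
Total: 11946.4 + 10064.4 + 2209.4 ≈ 24220 km.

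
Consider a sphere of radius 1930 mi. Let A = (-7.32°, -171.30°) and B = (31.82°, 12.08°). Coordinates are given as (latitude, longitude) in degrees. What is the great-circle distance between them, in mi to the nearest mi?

5231 mi

Let φ₁ = -0.1278 rad, φ₂ = 0.5554 rad, and Δλ = -3.0826 rad.
Haversine: a = sin²(Δφ/2) + cos φ₁ cos φ₂ sin²(Δλ/2) = 0.1122 + (0.9919)(0.8497)(0.9991) = 0.95425.
Central angle c = 2·arcsin(√a) = 2.71047 rad.
Distance = R·c = 1930 × 2.7105 ≈ 5231 mi.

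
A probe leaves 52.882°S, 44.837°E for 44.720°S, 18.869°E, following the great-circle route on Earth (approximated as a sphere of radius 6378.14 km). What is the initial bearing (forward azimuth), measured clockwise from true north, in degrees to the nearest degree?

285°

With φ₁ = -0.9230, φ₂ = -0.7805, Δλ = -0.4532 rad, the forward-azimuth formula gives
θ = atan2( sin Δλ cos φ₂ , cos φ₁ sin φ₂ − sin φ₁ cos φ₂ cos Δλ ) = atan2(-0.3111, 0.0848) = -74.76°.
Adding 360° brings this into [0°, 360°): 285°.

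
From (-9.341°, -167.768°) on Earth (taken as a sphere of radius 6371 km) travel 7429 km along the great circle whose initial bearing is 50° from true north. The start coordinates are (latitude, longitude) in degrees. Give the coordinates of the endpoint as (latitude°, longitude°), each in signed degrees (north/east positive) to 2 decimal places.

31.27°, -112.30°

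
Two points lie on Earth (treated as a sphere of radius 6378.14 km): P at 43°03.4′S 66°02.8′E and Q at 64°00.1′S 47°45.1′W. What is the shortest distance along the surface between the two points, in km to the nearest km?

6794 km

In radians: φ₁ = -0.7515, φ₂ = -1.1170, Δλ = -113.798° = -1.9862 rad.
Haversine: a = sin²(Δφ/2) + cos φ₁ cos φ₂ sin²(Δλ/2) = 0.0330 + (0.7307)(0.4383)(0.7018) = 0.25780.
Central angle c = 2·arcsin(√a) = 1.06513 rad.
Distance = R·c = 6378.14 × 1.0651 ≈ 6794 km.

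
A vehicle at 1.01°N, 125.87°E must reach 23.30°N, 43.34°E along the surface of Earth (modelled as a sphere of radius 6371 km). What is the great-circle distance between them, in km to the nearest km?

Let φ₁ = 0.0176 rad, φ₂ = 0.4067 rad, and Δλ = -1.4404 rad.
cos c = sin φ₁ sin φ₂ + cos φ₁ cos φ₂ cos Δλ = (0.0176)(0.3955) + (0.9998)(0.9184)(0.1300) = 0.12636,
so c = arccos(0.12636) = 1.44410 rad.
Distance = R·c = 6371 × 1.4441 ≈ 9200 km.

9200 km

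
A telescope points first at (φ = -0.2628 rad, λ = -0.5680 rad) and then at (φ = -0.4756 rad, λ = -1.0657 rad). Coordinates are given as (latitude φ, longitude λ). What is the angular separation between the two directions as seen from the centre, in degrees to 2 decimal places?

Let φ₁ = -0.2628 rad, φ₂ = -0.4756 rad, and Δλ = -0.4977 rad.
cos c = sin φ₁ sin φ₂ + cos φ₁ cos φ₂ cos Δλ = (-0.2598)(-0.4579) + (0.9657)(0.8890)(0.8787) = 0.87329,
so c = arccos(0.87329) = 0.50887 rad.
So the angular separation is 29.16°.

29.16°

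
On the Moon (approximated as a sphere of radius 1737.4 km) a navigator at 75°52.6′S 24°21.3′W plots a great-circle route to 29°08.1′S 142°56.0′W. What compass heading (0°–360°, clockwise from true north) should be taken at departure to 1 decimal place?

Δλ = -118.578° = -2.0696 rad.
y = sin Δλ · cos φ₂ = (-0.8782)(0.8735) = -0.7671
x = cos φ₁ sin φ₂ − sin φ₁ cos φ₂ cos Δλ = (0.2440)(-0.4869) − (-0.9698)(0.8735)(-0.4784) = -0.5240
θ = atan2(y, x) = -124.34°; adding 360° gives 235.7°.

235.7°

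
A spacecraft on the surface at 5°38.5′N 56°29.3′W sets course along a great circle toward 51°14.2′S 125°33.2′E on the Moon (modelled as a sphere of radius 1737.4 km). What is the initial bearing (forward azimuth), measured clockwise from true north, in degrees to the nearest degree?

182°

With φ₁ = 0.0985, φ₂ = -0.8942, Δλ = -3.1060 rad, the forward-azimuth formula gives
θ = atan2( sin Δλ cos φ₂ , cos φ₁ sin φ₂ − sin φ₁ cos φ₂ cos Δλ ) = atan2(-0.0223, -0.7145) = -178.21°.
Adding 360° brings this into [0°, 360°): 182°.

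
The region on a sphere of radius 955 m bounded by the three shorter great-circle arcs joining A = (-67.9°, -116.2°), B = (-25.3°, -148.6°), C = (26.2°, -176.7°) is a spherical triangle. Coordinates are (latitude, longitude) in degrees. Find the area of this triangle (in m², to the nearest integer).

136957 m²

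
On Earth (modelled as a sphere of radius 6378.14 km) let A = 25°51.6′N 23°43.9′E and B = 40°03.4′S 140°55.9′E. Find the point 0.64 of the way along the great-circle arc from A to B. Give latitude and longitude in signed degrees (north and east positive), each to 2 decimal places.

-23.80°, 89.91°

The central angle between A and B is δ = 2.2087 rad.
With f = 0.64, the slerp weights are sin((1−f)δ)/sin δ = 0.8887 and sin(fδ)/sin δ = 1.2295.
Weighted sum of the unit vectors: (0.8887)·(0.8238,0.3622,0.4362) + (1.2295)·(-0.5943,0.4824,-0.6435) = (0.0015, 0.9149, -0.4036).
Converting back: φ = atan2(z, √(x²+y²)) = -23.80°, λ = atan2(y, x) = 89.91°.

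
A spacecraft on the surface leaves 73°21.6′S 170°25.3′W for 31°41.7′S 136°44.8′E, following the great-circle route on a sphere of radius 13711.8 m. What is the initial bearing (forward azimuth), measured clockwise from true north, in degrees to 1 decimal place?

Δλ = -52.832° = -0.9221 rad.
y = sin Δλ · cos φ₂ = (-0.7969)(0.8509) = -0.6780
x = cos φ₁ sin φ₂ − sin φ₁ cos φ₂ cos Δλ = (0.2864)(-0.5254) − (-0.9581)(0.8509)(0.6042) = 0.3421
θ = atan2(y, x) = -63.23°; adding 360° gives 296.8°.

296.8°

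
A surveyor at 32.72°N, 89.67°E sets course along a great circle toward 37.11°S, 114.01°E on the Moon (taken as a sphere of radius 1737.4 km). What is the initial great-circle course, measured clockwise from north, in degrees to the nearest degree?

With φ₁ = 0.5711, φ₂ = -0.6477, Δλ = 0.4248 rad, the forward-azimuth formula gives
θ = atan2( sin Δλ cos φ₂ , cos φ₁ sin φ₂ − sin φ₁ cos φ₂ cos Δλ ) = atan2(0.3287, -0.9004) = 159.95°.
So the initial bearing is 160°.

160°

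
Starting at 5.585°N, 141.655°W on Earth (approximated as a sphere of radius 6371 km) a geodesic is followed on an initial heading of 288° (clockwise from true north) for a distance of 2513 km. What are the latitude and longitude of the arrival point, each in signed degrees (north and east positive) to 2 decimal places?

12.01°, -163.60°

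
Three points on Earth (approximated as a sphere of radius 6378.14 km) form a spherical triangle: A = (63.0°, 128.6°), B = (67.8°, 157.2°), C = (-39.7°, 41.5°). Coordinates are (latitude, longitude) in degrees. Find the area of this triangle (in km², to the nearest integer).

4272524 km²

Side lengths (central angles): a = 2.3710, b = 2.1549, c = 0.2215 rad; semiperimeter s = 2.3737.
By l'Huilier's theorem, tan(E/4) = √[tan(s/2) tan((s−a)/2) tan((s−b)/2) tan((s−c)/2)], giving spherical excess E = 0.1050 rad.
Area = E·R² = 0.1050 × (6378.14)² ≈ 4272524 km².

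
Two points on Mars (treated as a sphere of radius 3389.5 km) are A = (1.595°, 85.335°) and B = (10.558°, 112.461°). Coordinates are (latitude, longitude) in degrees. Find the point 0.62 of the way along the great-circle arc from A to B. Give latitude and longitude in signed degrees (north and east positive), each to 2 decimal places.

Central angle δ = 0.4956 rad. Interpolating on the sphere with fraction f = 0.62:
P = [sin((1−f)δ)·A + sin(fδ)·B] / sin δ = 0.3937·A + 0.6360·B in Cartesian coordinates,
giving P = (-0.2069, 0.9700, 0.1275), i.e. latitude 7.32°, longitude 102.04°.

7.32°, 102.04°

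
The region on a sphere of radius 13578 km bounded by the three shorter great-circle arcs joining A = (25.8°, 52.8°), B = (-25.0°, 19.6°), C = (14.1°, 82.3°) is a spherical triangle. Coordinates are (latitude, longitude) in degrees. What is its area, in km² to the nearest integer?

56666889 km²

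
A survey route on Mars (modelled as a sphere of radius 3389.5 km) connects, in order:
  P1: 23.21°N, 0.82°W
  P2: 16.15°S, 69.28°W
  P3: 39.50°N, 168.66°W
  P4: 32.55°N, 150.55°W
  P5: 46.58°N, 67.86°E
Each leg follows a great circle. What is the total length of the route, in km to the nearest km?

Leg P1→P2: central angle 1.3546 rad, distance 4591.5 km.
Leg P2→P3: central angle 1.8731 rad, distance 6348.9 km.
Leg P3→P4: central angle 0.2822 rad, distance 956.7 km.
Leg P4→P5: central angle 1.6340 rad, distance 5538.6 km.
Total: 4591.5 + 6348.9 + 956.7 + 5538.6 ≈ 17436 km.

17436 km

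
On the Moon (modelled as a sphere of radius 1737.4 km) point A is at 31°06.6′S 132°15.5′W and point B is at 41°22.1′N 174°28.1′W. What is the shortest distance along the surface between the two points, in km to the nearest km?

In radians: φ₁ = -0.5430, φ₂ = 0.7220, Δλ = -42.210° = -0.7367 rad.
Haversine: a = sin²(Δφ/2) + cos φ₁ cos φ₂ sin²(Δλ/2) = 0.3495 + (0.8562)(0.7505)(0.1297) = 0.43278.
Central angle c = 2·arcsin(√a) = 1.43594 rad.
Distance = R·c = 1737.4 × 1.4359 ≈ 2495 km.

2495 km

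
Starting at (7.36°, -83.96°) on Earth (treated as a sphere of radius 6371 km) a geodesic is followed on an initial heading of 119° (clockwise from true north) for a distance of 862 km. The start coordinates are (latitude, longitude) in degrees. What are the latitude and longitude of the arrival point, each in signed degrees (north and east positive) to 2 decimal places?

3.56°, -77.17°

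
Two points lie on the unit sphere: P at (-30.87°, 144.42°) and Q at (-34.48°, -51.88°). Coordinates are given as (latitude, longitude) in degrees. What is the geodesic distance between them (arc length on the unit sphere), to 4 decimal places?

1.9699

In radians: φ₁ = -0.5388, φ₂ = -0.6018, Δλ = 163.700° = 2.8571 rad.
Haversine: a = sin²(Δφ/2) + cos φ₁ cos φ₂ sin²(Δλ/2) = 0.0010 + (0.8583)(0.8243)(0.9799) = 0.69432.
Central angle c = 2·arcsin(√a) = 1.96995 rad.
On the unit sphere the arc length equals the central angle: 1.9699.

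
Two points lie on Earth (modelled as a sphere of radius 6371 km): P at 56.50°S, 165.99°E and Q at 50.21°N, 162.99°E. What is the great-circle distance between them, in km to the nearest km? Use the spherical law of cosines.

11869 km

With latitudes φ₁ = -56.500°, φ₂ = 50.210° and longitude difference Δλ = -3.000°:
cos c = sin φ₁ sin φ₂ + cos φ₁ cos φ₂ cos Δλ = (-0.8339)(0.7684) + (0.5519)(0.6400)(0.9986) = -0.28801,
so c = arccos(-0.28801) = 1.86295 rad.
Distance = R·c = 6371 × 1.8629 ≈ 11869 km.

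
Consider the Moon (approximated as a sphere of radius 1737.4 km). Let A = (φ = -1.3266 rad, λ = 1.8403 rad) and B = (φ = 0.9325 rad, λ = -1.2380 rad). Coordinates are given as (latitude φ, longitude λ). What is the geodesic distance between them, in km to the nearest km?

4772 km

With latitudes φ₁ = -76.009°, φ₂ = 53.428° and longitude difference Δλ = -176.374°:
cos c = sin φ₁ sin φ₂ + cos φ₁ cos φ₂ cos Δλ = (-0.9703)(0.8031) + (0.2418)(0.5958)(-0.9980) = -0.92305,
so c = arccos(-0.92305) = 2.74674 rad.
Distance = R·c = 1737.4 × 2.7467 ≈ 4772 km.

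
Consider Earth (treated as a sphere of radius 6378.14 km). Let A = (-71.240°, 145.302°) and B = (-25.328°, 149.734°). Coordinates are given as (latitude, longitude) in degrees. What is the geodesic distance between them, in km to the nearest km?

With latitudes φ₁ = -71.240°, φ₂ = -25.328° and longitude difference Δλ = 4.432°:
cos c = sin φ₁ sin φ₂ + cos φ₁ cos φ₂ cos Δλ = (-0.9469)(-0.4278) + (0.3216)(0.9039)(0.9970) = 0.69489,
so c = arccos(0.69489) = 0.80253 rad.
Distance = R·c = 6378.14 × 0.8025 ≈ 5119 km.

5119 km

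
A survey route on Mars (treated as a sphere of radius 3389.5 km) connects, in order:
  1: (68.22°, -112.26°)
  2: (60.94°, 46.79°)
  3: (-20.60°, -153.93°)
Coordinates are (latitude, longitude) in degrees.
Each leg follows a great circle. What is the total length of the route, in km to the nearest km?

Leg 1→2: central angle 0.8719 rad, distance 2955.2 km.
Leg 2→3: central angle 2.3932 rad, distance 8111.9 km.
Total: 2955.2 + 8111.9 ≈ 11067 km.

11067 km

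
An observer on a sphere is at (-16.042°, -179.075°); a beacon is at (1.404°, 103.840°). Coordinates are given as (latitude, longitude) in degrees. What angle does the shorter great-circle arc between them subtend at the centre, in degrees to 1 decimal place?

78.0°

In radians: φ₁ = -0.2800, φ₂ = 0.0245, Δλ = -77.085° = -1.3454 rad.
cos c = sin φ₁ sin φ₂ + cos φ₁ cos φ₂ cos Δλ = (-0.2763)(0.0245) + (0.9611)(0.9997)(0.2235) = 0.20797,
so c = arccos(0.20797) = 1.36130 rad.
So the angular separation is 78.0°.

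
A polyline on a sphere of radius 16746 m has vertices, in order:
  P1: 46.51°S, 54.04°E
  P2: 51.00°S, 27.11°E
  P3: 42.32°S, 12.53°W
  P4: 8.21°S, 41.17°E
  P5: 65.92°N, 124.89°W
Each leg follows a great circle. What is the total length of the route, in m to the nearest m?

Leg P1→P2: central angle 0.3177 rad, distance 5319.8 m.
Leg P2→P3: central angle 0.4916 rad, distance 8233.2 m.
Leg P3→P4: central angle 1.0129 rad, distance 16962.3 m.
Leg P4→P5: central angle 2.1204 rad, distance 35507.5 m.
Total: 5319.8 + 8233.2 + 16962.3 + 35507.5 ≈ 66023 m.

66023 m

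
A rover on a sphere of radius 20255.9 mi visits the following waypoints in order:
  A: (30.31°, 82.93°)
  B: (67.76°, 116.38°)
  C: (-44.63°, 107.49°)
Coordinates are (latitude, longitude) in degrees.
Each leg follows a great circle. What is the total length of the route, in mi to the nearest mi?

Leg A→B: central angle 0.7381 rad, distance 14950.4 mi.
Leg B→C: central angle 1.9651 rad, distance 39804.4 mi.
Total: 14950.4 + 39804.4 ≈ 54755 mi.

54755 mi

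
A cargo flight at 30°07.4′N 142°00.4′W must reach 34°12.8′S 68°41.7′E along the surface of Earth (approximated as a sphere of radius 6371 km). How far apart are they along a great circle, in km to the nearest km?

17101 km

Let φ₁ = 0.5258 rad, φ₂ = -0.5971 rad, and Δλ = -2.6057 rad.
Haversine: a = sin²(Δφ/2) + cos φ₁ cos φ₂ sin²(Δλ/2) = 0.2835 + (0.8649)(0.8269)(0.9299) = 0.94860.
Central angle c = 2·arcsin(√a) = 2.68418 rad.
Distance = R·c = 6371 × 2.6842 ≈ 17101 km.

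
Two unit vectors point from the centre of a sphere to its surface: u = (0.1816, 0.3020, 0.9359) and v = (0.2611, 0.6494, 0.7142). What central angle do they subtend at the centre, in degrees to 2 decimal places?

u·v = 0.9120; |u| = 1.0000, |v| = 1.0000.
cos θ = (u·v)/(|u||v|) = 0.9119, so θ = 24.23°.

24.23°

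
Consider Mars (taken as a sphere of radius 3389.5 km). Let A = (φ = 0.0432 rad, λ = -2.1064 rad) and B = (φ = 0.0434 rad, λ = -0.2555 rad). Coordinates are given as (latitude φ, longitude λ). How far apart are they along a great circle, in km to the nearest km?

Let φ₁ = 0.0432 rad, φ₂ = 0.0434 rad, and Δλ = 1.8509 rad.
cos c = sin φ₁ sin φ₂ + cos φ₁ cos φ₂ cos Δλ = (0.0432)(0.0434) + (0.9991)(0.9991)(-0.2765) = -0.27406,
so c = arccos(-0.27406) = 1.84841 rad.
Distance = R·c = 3389.5 × 1.8484 ≈ 6265 km.

6265 km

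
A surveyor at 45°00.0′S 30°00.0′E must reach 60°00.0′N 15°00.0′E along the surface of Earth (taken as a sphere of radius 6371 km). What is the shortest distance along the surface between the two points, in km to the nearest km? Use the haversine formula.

Let φ₁ = -0.7854 rad, φ₂ = 1.0472 rad, and Δλ = -0.2618 rad.
Haversine: a = sin²(Δφ/2) + cos φ₁ cos φ₂ sin²(Δλ/2) = 0.6294 + (0.7071)(0.5000)(0.0170) = 0.63543.
Central angle c = 2·arcsin(√a) = 1.84509 rad.
Distance = R·c = 6371 × 1.8451 ≈ 11755 km.

11755 km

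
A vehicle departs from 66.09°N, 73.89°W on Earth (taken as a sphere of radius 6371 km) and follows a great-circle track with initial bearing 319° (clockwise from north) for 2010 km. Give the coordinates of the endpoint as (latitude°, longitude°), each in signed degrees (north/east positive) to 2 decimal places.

Angular distance δ = d/R = 2010/6371 = 0.31549 rad; initial bearing θ = 5.5676 rad.
sin φ₂ = sin φ₁ cos δ + cos φ₁ sin δ cos θ = (0.9142)(0.9506) + (0.4053)(0.3103)(0.7547) = 0.9640, so φ₂ = 74.57°.
Δλ = atan2(sin θ sin δ cos φ₁, cos δ − sin φ₁ sin φ₂) = atan2(-0.0825, 0.0694) = -49.933°.
λ₂ = -73.890° − 49.933° = -123.82°.

74.57°, -123.82°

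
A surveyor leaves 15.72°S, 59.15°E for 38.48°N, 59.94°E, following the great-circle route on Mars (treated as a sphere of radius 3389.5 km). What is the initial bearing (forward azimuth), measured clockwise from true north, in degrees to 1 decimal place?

0.8°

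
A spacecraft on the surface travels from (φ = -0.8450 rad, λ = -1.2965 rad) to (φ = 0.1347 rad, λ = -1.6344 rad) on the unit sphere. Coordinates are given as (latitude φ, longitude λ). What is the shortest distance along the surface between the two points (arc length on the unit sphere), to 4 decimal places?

1.0239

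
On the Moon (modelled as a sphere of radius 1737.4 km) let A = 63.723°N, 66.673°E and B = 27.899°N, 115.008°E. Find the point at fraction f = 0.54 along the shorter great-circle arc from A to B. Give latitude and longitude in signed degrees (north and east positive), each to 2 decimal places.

46.59°, 100.97°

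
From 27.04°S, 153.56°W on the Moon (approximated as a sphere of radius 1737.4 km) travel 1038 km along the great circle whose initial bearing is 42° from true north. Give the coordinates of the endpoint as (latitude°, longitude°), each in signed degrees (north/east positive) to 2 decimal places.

-0.20°, -131.45°

Angular distance δ = d/R = 1038/1737.4 = 0.59744 rad; initial bearing θ = 0.7330 rad.
sin φ₂ = sin φ₁ cos δ + cos φ₁ sin δ cos θ = (-0.4546)(0.8268) + (0.8907)(0.5625)(0.7431) = -0.0035, so φ₂ = -0.20°.
Δλ = atan2(sin θ sin δ cos φ₁, cos δ − sin φ₁ sin φ₂) = atan2(0.3353, 0.8252) = 22.111°.
λ₂ = -153.560° + 22.111° = -131.45°.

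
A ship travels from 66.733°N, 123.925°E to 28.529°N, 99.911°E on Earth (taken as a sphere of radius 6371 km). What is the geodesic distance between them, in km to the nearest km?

4549 km

With latitudes φ₁ = 66.733°, φ₂ = 28.529° and longitude difference Δλ = -24.014°:
Haversine: a = sin²(Δφ/2) + cos φ₁ cos φ₂ sin²(Δλ/2) = 0.1071 + (0.3950)(0.8786)(0.0433) = 0.12211.
Central angle c = 2·arcsin(√a) = 0.71396 rad.
Distance = R·c = 6371 × 0.7140 ≈ 4549 km.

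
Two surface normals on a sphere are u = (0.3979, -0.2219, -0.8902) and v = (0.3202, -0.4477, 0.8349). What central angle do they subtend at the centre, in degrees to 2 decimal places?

u·v = -0.5165; |u| = 1.0000, |v| = 1.0000.
cos θ = (u·v)/(|u||v|) = -0.5165, so θ = 121.10°.

121.10°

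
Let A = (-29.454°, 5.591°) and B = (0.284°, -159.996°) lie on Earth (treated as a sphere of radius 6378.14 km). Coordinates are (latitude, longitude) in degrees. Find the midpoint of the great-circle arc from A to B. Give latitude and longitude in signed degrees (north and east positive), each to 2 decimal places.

-61.22°, -105.85°

Central angle δ = 2.5788 rad. Interpolating on the sphere with fraction f = 0.5:
P = [sin((1−f)δ)·A + sin(fδ)·B] / sin δ = 1.8005·A + 1.8005·B in Cartesian coordinates,
giving P = (-0.1315, -0.4632, -0.8764), i.e. latitude -61.22°, longitude -105.85°.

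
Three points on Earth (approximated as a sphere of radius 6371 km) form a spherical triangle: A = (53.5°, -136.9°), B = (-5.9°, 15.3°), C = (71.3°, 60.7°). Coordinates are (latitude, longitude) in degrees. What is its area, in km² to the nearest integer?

Side lengths (central angles): a = 1.4439, b = 0.9525, c = 2.2218 rad; semiperimeter s = 2.3091.
By l'Huilier's theorem, tan(E/4) = √[tan(s/2) tan((s−a)/2) tan((s−b)/2) tan((s−c)/2)], giving spherical excess E = 0.7577 rad.
Area = E·R² = 0.7577 × (6371)² ≈ 30756447 km².

30756447 km²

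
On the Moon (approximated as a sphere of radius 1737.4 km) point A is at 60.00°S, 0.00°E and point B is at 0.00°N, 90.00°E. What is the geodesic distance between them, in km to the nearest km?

Let φ₁ = -1.0472 rad, φ₂ = 0.0000 rad, and Δλ = 1.5708 rad.
Haversine: a = sin²(Δφ/2) + cos φ₁ cos φ₂ sin²(Δλ/2) = 0.2500 + (0.5000)(1.0000)(0.5000) = 0.50000.
Central angle c = 2·arcsin(√a) = 1.57080 rad.
Distance = R·c = 1737.4 × 1.5708 ≈ 2729 km.

2729 km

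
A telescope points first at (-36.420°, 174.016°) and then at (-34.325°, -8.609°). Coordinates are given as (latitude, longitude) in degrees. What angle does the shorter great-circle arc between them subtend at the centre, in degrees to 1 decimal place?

With latitudes φ₁ = -36.420°, φ₂ = -34.325° and longitude difference Δλ = 177.375°:
Haversine: a = sin²(Δφ/2) + cos φ₁ cos φ₂ sin²(Δλ/2) = 0.0003 + (0.8047)(0.8259)(0.9995) = 0.66454.
Central angle c = 2·arcsin(√a) = 1.90612 rad.
So the angular separation is 109.2°.

109.2°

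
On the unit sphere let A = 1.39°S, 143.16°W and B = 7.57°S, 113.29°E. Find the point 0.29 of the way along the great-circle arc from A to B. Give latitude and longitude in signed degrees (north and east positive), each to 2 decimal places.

-5.24°, -172.91°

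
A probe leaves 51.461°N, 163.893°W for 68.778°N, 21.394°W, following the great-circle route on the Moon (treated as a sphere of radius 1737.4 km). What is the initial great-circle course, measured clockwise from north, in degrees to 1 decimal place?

15.3°

With φ₁ = 0.8982, φ₂ = 1.2004, Δλ = 2.4871 rad, the forward-azimuth formula gives
θ = atan2( sin Δλ cos φ₂ , cos φ₁ sin φ₂ − sin φ₁ cos φ₂ cos Δλ ) = atan2(0.2204, 0.8054) = 15.30°.
So the initial bearing is 15.3°.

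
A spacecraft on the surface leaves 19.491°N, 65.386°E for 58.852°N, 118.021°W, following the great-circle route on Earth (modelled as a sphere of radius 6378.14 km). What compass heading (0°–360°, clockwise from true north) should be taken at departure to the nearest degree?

With φ₁ = 0.3402, φ₂ = 1.0272, Δλ = 3.0821 rad, the forward-azimuth formula gives
θ = atan2( sin Δλ cos φ₂ , cos φ₁ sin φ₂ − sin φ₁ cos φ₂ cos Δλ ) = atan2(0.0307, 0.9791) = 1.80°.
So the initial bearing is 2°.

2°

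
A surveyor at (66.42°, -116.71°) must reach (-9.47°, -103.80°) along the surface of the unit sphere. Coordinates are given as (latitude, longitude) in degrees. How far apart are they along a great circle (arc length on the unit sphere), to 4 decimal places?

Let φ₁ = 1.1592 rad, φ₂ = -0.1653 rad, and Δλ = 0.2253 rad.
cos c = sin φ₁ sin φ₂ + cos φ₁ cos φ₂ cos Δλ = (0.9165)(-0.1645) + (0.4000)(0.9864)(0.9747) = 0.23381,
so c = arccos(0.23381) = 1.33480 rad.
On the unit sphere the arc length equals the central angle: 1.3348.

1.3348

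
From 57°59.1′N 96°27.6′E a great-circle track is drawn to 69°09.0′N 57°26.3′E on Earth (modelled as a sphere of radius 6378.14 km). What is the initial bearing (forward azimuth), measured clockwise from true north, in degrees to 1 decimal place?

319.3°

Δλ = -39.022° = -0.6811 rad.
y = sin Δλ · cos φ₂ = (-0.6296)(0.3559) = -0.2241
x = cos φ₁ sin φ₂ − sin φ₁ cos φ₂ cos Δλ = (0.5301)(0.9345) − (0.8479)(0.3559)(0.7769) = 0.2610
θ = atan2(y, x) = -40.65°; adding 360° gives 319.3°.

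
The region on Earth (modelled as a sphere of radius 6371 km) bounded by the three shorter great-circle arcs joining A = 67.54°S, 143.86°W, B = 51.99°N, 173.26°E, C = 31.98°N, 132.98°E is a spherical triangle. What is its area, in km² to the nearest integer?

Side lengths (central angles): a = 0.6167, b = 2.0385, c = 2.1601 rad; semiperimeter s = 2.4076.
By l'Huilier's theorem, tan(E/4) = √[tan(s/2) tan((s−a)/2) tan((s−b)/2) tan((s−c)/2)], giving spherical excess E = 1.0723 rad.
Area = E·R² = 1.0723 × (6371)² ≈ 43523555 km².

43523555 km²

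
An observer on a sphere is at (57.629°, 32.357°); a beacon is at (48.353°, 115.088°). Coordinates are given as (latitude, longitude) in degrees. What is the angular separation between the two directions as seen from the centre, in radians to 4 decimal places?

In radians: φ₁ = 1.0058, φ₂ = 0.8439, Δλ = 82.731° = 1.4439 rad.
Haversine: a = sin²(Δφ/2) + cos φ₁ cos φ₂ sin²(Δλ/2) = 0.0065 + (0.5354)(0.6645)(0.4367) = 0.16193.
Central angle c = 2·arcsin(√a) = 0.82828 rad.
So the angular separation is 0.8283 rad.

0.8283 rad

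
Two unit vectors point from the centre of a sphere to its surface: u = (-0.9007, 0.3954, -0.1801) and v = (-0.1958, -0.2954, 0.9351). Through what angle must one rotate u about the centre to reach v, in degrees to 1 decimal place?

u·v = -0.1089; |u| = 1.0000, |v| = 1.0000.
cos θ = (u·v)/(|u||v|) = -0.1089, so θ = 96.2°.

96.2°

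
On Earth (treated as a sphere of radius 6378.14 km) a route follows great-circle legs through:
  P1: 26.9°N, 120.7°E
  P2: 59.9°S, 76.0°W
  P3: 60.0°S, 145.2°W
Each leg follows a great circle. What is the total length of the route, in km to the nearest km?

19827 km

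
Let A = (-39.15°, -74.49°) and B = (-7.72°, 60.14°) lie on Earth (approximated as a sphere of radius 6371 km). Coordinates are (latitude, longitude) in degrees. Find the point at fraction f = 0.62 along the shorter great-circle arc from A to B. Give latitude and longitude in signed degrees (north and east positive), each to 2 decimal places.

Central angle δ = 2.0432 rad. Interpolating on the sphere with fraction f = 0.62:
P = [sin((1−f)δ)·A + sin(fδ)·B] / sin δ = 0.7869·A + 1.0715·B in Cartesian coordinates,
giving P = (0.6918, 0.3328, -0.6408), i.e. latitude -39.85°, longitude 25.69°.

-39.85°, 25.69°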